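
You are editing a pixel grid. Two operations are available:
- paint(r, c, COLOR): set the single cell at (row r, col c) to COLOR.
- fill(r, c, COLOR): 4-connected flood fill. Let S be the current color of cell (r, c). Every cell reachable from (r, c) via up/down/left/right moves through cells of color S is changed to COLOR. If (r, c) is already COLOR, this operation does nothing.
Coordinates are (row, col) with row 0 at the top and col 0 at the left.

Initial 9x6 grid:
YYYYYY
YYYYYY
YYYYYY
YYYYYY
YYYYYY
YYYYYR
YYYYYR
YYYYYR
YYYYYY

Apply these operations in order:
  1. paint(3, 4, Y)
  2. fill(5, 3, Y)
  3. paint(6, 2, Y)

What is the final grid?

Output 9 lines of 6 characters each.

After op 1 paint(3,4,Y):
YYYYYY
YYYYYY
YYYYYY
YYYYYY
YYYYYY
YYYYYR
YYYYYR
YYYYYR
YYYYYY
After op 2 fill(5,3,Y) [0 cells changed]:
YYYYYY
YYYYYY
YYYYYY
YYYYYY
YYYYYY
YYYYYR
YYYYYR
YYYYYR
YYYYYY
After op 3 paint(6,2,Y):
YYYYYY
YYYYYY
YYYYYY
YYYYYY
YYYYYY
YYYYYR
YYYYYR
YYYYYR
YYYYYY

Answer: YYYYYY
YYYYYY
YYYYYY
YYYYYY
YYYYYY
YYYYYR
YYYYYR
YYYYYR
YYYYYY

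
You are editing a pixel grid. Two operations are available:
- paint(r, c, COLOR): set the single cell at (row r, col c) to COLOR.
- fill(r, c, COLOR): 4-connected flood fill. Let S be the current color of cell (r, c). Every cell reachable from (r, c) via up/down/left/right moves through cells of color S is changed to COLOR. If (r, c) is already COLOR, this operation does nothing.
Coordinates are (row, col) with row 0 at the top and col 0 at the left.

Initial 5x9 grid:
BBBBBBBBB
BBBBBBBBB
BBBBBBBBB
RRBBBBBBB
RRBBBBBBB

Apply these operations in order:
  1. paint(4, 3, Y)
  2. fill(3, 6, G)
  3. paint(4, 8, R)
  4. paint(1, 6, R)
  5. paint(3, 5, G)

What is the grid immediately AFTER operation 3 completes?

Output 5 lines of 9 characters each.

After op 1 paint(4,3,Y):
BBBBBBBBB
BBBBBBBBB
BBBBBBBBB
RRBBBBBBB
RRBYBBBBB
After op 2 fill(3,6,G) [40 cells changed]:
GGGGGGGGG
GGGGGGGGG
GGGGGGGGG
RRGGGGGGG
RRGYGGGGG
After op 3 paint(4,8,R):
GGGGGGGGG
GGGGGGGGG
GGGGGGGGG
RRGGGGGGG
RRGYGGGGR

Answer: GGGGGGGGG
GGGGGGGGG
GGGGGGGGG
RRGGGGGGG
RRGYGGGGR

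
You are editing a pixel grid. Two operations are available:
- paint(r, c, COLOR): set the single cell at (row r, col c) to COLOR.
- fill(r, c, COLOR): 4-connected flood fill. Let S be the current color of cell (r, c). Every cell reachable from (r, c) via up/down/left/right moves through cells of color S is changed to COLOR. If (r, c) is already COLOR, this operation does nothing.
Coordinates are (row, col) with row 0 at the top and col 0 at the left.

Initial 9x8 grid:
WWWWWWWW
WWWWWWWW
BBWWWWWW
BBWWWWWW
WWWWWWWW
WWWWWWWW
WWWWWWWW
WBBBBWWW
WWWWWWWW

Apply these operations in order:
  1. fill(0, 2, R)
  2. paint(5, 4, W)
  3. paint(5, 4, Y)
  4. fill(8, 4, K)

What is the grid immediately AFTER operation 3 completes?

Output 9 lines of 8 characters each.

After op 1 fill(0,2,R) [64 cells changed]:
RRRRRRRR
RRRRRRRR
BBRRRRRR
BBRRRRRR
RRRRRRRR
RRRRRRRR
RRRRRRRR
RBBBBRRR
RRRRRRRR
After op 2 paint(5,4,W):
RRRRRRRR
RRRRRRRR
BBRRRRRR
BBRRRRRR
RRRRRRRR
RRRRWRRR
RRRRRRRR
RBBBBRRR
RRRRRRRR
After op 3 paint(5,4,Y):
RRRRRRRR
RRRRRRRR
BBRRRRRR
BBRRRRRR
RRRRRRRR
RRRRYRRR
RRRRRRRR
RBBBBRRR
RRRRRRRR

Answer: RRRRRRRR
RRRRRRRR
BBRRRRRR
BBRRRRRR
RRRRRRRR
RRRRYRRR
RRRRRRRR
RBBBBRRR
RRRRRRRR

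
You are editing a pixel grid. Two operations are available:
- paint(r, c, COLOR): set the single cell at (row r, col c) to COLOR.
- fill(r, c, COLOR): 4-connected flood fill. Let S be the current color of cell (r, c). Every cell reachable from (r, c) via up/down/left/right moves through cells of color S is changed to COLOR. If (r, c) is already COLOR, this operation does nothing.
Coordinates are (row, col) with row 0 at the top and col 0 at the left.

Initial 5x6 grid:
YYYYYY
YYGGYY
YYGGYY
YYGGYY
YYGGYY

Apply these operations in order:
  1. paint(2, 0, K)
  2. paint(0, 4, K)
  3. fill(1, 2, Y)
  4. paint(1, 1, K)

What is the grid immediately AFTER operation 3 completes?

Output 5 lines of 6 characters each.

Answer: YYYYKY
YYYYYY
KYYYYY
YYYYYY
YYYYYY

Derivation:
After op 1 paint(2,0,K):
YYYYYY
YYGGYY
KYGGYY
YYGGYY
YYGGYY
After op 2 paint(0,4,K):
YYYYKY
YYGGYY
KYGGYY
YYGGYY
YYGGYY
After op 3 fill(1,2,Y) [8 cells changed]:
YYYYKY
YYYYYY
KYYYYY
YYYYYY
YYYYYY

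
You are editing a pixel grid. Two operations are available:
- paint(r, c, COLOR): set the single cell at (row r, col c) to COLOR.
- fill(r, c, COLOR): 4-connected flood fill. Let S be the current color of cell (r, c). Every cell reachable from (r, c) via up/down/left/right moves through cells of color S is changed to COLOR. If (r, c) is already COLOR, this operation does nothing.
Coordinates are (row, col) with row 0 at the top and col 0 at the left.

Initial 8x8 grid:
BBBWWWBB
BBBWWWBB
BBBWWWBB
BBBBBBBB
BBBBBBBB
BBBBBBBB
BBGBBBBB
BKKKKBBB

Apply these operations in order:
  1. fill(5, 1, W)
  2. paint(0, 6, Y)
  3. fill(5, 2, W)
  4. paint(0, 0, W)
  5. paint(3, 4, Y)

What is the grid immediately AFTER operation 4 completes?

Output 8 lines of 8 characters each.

Answer: WWWWWWYW
WWWWWWWW
WWWWWWWW
WWWWWWWW
WWWWWWWW
WWWWWWWW
WWGWWWWW
WKKKKWWW

Derivation:
After op 1 fill(5,1,W) [50 cells changed]:
WWWWWWWW
WWWWWWWW
WWWWWWWW
WWWWWWWW
WWWWWWWW
WWWWWWWW
WWGWWWWW
WKKKKWWW
After op 2 paint(0,6,Y):
WWWWWWYW
WWWWWWWW
WWWWWWWW
WWWWWWWW
WWWWWWWW
WWWWWWWW
WWGWWWWW
WKKKKWWW
After op 3 fill(5,2,W) [0 cells changed]:
WWWWWWYW
WWWWWWWW
WWWWWWWW
WWWWWWWW
WWWWWWWW
WWWWWWWW
WWGWWWWW
WKKKKWWW
After op 4 paint(0,0,W):
WWWWWWYW
WWWWWWWW
WWWWWWWW
WWWWWWWW
WWWWWWWW
WWWWWWWW
WWGWWWWW
WKKKKWWW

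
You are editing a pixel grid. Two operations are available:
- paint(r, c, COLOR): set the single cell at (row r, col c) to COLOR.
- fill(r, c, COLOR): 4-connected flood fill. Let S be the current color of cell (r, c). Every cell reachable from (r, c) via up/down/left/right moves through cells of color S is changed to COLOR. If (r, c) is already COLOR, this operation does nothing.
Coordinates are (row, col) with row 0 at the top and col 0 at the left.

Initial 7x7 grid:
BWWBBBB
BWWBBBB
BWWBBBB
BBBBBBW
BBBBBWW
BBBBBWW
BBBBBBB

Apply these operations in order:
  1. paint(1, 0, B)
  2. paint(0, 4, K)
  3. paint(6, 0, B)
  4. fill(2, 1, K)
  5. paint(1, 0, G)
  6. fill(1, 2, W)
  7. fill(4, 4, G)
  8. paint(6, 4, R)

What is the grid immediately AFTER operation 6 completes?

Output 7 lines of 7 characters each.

Answer: BWWBKBB
GWWBBBB
BWWBBBB
BBBBBBW
BBBBBWW
BBBBBWW
BBBBBBB

Derivation:
After op 1 paint(1,0,B):
BWWBBBB
BWWBBBB
BWWBBBB
BBBBBBW
BBBBBWW
BBBBBWW
BBBBBBB
After op 2 paint(0,4,K):
BWWBKBB
BWWBBBB
BWWBBBB
BBBBBBW
BBBBBWW
BBBBBWW
BBBBBBB
After op 3 paint(6,0,B):
BWWBKBB
BWWBBBB
BWWBBBB
BBBBBBW
BBBBBWW
BBBBBWW
BBBBBBB
After op 4 fill(2,1,K) [6 cells changed]:
BKKBKBB
BKKBBBB
BKKBBBB
BBBBBBW
BBBBBWW
BBBBBWW
BBBBBBB
After op 5 paint(1,0,G):
BKKBKBB
GKKBBBB
BKKBBBB
BBBBBBW
BBBBBWW
BBBBBWW
BBBBBBB
After op 6 fill(1,2,W) [6 cells changed]:
BWWBKBB
GWWBBBB
BWWBBBB
BBBBBBW
BBBBBWW
BBBBBWW
BBBBBBB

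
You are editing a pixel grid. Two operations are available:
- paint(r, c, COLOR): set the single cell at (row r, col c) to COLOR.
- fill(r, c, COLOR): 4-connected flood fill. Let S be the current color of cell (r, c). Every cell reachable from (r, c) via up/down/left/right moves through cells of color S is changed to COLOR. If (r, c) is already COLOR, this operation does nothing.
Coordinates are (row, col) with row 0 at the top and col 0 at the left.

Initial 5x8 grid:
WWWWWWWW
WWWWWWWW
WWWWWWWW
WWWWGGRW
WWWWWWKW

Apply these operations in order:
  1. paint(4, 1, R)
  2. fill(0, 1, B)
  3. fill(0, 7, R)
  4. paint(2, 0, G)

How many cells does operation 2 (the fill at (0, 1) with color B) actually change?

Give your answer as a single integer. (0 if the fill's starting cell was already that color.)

Answer: 35

Derivation:
After op 1 paint(4,1,R):
WWWWWWWW
WWWWWWWW
WWWWWWWW
WWWWGGRW
WRWWWWKW
After op 2 fill(0,1,B) [35 cells changed]:
BBBBBBBB
BBBBBBBB
BBBBBBBB
BBBBGGRB
BRBBBBKB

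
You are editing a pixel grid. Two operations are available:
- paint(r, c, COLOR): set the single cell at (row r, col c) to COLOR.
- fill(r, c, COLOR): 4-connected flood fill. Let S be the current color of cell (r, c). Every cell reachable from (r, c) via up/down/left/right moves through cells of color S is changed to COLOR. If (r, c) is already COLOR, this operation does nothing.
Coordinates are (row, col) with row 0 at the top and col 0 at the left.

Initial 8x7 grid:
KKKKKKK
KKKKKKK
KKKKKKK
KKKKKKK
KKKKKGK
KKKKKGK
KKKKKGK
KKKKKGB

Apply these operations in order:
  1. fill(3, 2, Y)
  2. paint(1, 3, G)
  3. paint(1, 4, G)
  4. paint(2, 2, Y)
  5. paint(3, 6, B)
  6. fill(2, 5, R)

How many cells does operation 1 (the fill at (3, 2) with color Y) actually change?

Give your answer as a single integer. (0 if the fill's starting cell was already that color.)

Answer: 51

Derivation:
After op 1 fill(3,2,Y) [51 cells changed]:
YYYYYYY
YYYYYYY
YYYYYYY
YYYYYYY
YYYYYGY
YYYYYGY
YYYYYGY
YYYYYGB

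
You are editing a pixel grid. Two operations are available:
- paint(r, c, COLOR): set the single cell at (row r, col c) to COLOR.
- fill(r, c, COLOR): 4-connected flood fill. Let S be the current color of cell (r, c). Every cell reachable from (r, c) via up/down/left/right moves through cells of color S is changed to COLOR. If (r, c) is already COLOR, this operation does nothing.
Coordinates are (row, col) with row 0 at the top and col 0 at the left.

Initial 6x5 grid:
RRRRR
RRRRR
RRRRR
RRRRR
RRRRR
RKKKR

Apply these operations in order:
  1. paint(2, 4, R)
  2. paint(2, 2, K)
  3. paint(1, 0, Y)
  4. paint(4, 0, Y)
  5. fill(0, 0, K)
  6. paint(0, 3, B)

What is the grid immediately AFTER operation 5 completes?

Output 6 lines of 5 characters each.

After op 1 paint(2,4,R):
RRRRR
RRRRR
RRRRR
RRRRR
RRRRR
RKKKR
After op 2 paint(2,2,K):
RRRRR
RRRRR
RRKRR
RRRRR
RRRRR
RKKKR
After op 3 paint(1,0,Y):
RRRRR
YRRRR
RRKRR
RRRRR
RRRRR
RKKKR
After op 4 paint(4,0,Y):
RRRRR
YRRRR
RRKRR
RRRRR
YRRRR
RKKKR
After op 5 fill(0,0,K) [23 cells changed]:
KKKKK
YKKKK
KKKKK
KKKKK
YKKKK
RKKKK

Answer: KKKKK
YKKKK
KKKKK
KKKKK
YKKKK
RKKKK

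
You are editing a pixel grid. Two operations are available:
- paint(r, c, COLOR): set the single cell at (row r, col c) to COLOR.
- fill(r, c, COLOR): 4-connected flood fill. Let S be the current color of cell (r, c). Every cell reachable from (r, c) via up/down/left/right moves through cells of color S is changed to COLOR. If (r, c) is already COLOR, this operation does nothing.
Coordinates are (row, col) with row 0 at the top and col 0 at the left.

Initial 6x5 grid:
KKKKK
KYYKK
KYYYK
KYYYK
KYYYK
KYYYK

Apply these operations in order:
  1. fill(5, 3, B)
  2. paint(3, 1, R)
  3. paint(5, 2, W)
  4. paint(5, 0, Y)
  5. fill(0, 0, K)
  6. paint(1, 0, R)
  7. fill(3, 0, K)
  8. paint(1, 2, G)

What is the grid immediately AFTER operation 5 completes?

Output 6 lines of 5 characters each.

After op 1 fill(5,3,B) [14 cells changed]:
KKKKK
KBBKK
KBBBK
KBBBK
KBBBK
KBBBK
After op 2 paint(3,1,R):
KKKKK
KBBKK
KBBBK
KRBBK
KBBBK
KBBBK
After op 3 paint(5,2,W):
KKKKK
KBBKK
KBBBK
KRBBK
KBBBK
KBWBK
After op 4 paint(5,0,Y):
KKKKK
KBBKK
KBBBK
KRBBK
KBBBK
YBWBK
After op 5 fill(0,0,K) [0 cells changed]:
KKKKK
KBBKK
KBBBK
KRBBK
KBBBK
YBWBK

Answer: KKKKK
KBBKK
KBBBK
KRBBK
KBBBK
YBWBK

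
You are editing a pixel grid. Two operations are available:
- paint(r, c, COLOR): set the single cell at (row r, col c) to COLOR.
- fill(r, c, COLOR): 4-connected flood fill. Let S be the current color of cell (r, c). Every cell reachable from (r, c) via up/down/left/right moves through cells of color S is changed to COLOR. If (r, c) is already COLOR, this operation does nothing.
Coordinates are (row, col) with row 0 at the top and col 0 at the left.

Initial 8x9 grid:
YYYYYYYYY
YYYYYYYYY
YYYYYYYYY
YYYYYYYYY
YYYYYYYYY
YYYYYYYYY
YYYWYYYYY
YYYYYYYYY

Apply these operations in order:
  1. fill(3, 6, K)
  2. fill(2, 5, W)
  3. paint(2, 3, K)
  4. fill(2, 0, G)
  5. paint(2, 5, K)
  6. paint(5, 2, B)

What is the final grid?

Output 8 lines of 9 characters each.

After op 1 fill(3,6,K) [71 cells changed]:
KKKKKKKKK
KKKKKKKKK
KKKKKKKKK
KKKKKKKKK
KKKKKKKKK
KKKKKKKKK
KKKWKKKKK
KKKKKKKKK
After op 2 fill(2,5,W) [71 cells changed]:
WWWWWWWWW
WWWWWWWWW
WWWWWWWWW
WWWWWWWWW
WWWWWWWWW
WWWWWWWWW
WWWWWWWWW
WWWWWWWWW
After op 3 paint(2,3,K):
WWWWWWWWW
WWWWWWWWW
WWWKWWWWW
WWWWWWWWW
WWWWWWWWW
WWWWWWWWW
WWWWWWWWW
WWWWWWWWW
After op 4 fill(2,0,G) [71 cells changed]:
GGGGGGGGG
GGGGGGGGG
GGGKGGGGG
GGGGGGGGG
GGGGGGGGG
GGGGGGGGG
GGGGGGGGG
GGGGGGGGG
After op 5 paint(2,5,K):
GGGGGGGGG
GGGGGGGGG
GGGKGKGGG
GGGGGGGGG
GGGGGGGGG
GGGGGGGGG
GGGGGGGGG
GGGGGGGGG
After op 6 paint(5,2,B):
GGGGGGGGG
GGGGGGGGG
GGGKGKGGG
GGGGGGGGG
GGGGGGGGG
GGBGGGGGG
GGGGGGGGG
GGGGGGGGG

Answer: GGGGGGGGG
GGGGGGGGG
GGGKGKGGG
GGGGGGGGG
GGGGGGGGG
GGBGGGGGG
GGGGGGGGG
GGGGGGGGG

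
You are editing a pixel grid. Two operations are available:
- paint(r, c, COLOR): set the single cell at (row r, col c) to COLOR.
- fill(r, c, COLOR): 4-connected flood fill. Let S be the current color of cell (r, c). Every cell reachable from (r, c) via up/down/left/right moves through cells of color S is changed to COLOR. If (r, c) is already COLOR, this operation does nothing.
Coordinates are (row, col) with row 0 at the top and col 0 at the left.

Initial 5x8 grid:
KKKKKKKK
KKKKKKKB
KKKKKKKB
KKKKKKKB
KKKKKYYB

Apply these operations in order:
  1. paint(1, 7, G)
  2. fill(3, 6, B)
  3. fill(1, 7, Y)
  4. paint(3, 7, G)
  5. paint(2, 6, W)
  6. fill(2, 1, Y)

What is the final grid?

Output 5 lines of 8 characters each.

After op 1 paint(1,7,G):
KKKKKKKK
KKKKKKKG
KKKKKKKB
KKKKKKKB
KKKKKYYB
After op 2 fill(3,6,B) [34 cells changed]:
BBBBBBBB
BBBBBBBG
BBBBBBBB
BBBBBBBB
BBBBBYYB
After op 3 fill(1,7,Y) [1 cells changed]:
BBBBBBBB
BBBBBBBY
BBBBBBBB
BBBBBBBB
BBBBBYYB
After op 4 paint(3,7,G):
BBBBBBBB
BBBBBBBY
BBBBBBBB
BBBBBBBG
BBBBBYYB
After op 5 paint(2,6,W):
BBBBBBBB
BBBBBBBY
BBBBBBWB
BBBBBBBG
BBBBBYYB
After op 6 fill(2,1,Y) [33 cells changed]:
YYYYYYYY
YYYYYYYY
YYYYYYWB
YYYYYYYG
YYYYYYYB

Answer: YYYYYYYY
YYYYYYYY
YYYYYYWB
YYYYYYYG
YYYYYYYB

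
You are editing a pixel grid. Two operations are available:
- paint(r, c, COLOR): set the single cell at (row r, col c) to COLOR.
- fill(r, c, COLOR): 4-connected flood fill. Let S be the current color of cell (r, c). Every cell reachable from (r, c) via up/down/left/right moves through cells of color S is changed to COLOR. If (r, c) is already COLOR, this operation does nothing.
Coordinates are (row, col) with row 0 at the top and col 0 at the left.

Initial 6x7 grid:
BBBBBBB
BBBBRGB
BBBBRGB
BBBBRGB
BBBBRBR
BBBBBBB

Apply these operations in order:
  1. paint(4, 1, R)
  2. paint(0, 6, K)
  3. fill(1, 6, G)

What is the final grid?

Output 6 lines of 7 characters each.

After op 1 paint(4,1,R):
BBBBBBB
BBBBRGB
BBBBRGB
BBBBRGB
BRBBRBR
BBBBBBB
After op 2 paint(0,6,K):
BBBBBBK
BBBBRGB
BBBBRGB
BBBBRGB
BRBBRBR
BBBBBBB
After op 3 fill(1,6,G) [3 cells changed]:
BBBBBBK
BBBBRGG
BBBBRGG
BBBBRGG
BRBBRBR
BBBBBBB

Answer: BBBBBBK
BBBBRGG
BBBBRGG
BBBBRGG
BRBBRBR
BBBBBBB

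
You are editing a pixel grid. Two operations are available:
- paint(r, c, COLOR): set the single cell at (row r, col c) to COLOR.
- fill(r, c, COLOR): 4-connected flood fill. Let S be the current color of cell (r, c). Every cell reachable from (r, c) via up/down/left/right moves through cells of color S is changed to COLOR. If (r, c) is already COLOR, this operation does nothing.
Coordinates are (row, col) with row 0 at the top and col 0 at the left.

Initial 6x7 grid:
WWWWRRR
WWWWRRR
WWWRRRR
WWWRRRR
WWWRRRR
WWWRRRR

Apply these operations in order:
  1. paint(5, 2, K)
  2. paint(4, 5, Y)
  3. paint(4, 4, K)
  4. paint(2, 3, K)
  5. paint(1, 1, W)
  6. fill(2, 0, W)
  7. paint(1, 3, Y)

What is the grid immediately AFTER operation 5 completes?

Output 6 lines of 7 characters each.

Answer: WWWWRRR
WWWWRRR
WWWKRRR
WWWRRRR
WWWRKYR
WWKRRRR

Derivation:
After op 1 paint(5,2,K):
WWWWRRR
WWWWRRR
WWWRRRR
WWWRRRR
WWWRRRR
WWKRRRR
After op 2 paint(4,5,Y):
WWWWRRR
WWWWRRR
WWWRRRR
WWWRRRR
WWWRRYR
WWKRRRR
After op 3 paint(4,4,K):
WWWWRRR
WWWWRRR
WWWRRRR
WWWRRRR
WWWRKYR
WWKRRRR
After op 4 paint(2,3,K):
WWWWRRR
WWWWRRR
WWWKRRR
WWWRRRR
WWWRKYR
WWKRRRR
After op 5 paint(1,1,W):
WWWWRRR
WWWWRRR
WWWKRRR
WWWRRRR
WWWRKYR
WWKRRRR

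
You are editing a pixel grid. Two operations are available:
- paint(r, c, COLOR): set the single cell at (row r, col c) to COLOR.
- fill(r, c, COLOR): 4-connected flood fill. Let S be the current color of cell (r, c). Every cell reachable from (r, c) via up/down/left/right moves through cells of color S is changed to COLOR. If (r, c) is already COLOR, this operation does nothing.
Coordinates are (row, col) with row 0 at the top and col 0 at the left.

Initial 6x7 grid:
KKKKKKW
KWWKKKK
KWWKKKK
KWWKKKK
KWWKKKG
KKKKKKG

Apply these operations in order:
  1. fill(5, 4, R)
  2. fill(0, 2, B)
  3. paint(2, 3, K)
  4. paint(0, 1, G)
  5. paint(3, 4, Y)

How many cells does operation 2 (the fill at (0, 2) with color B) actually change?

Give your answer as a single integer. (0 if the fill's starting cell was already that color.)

After op 1 fill(5,4,R) [31 cells changed]:
RRRRRRW
RWWRRRR
RWWRRRR
RWWRRRR
RWWRRRG
RRRRRRG
After op 2 fill(0,2,B) [31 cells changed]:
BBBBBBW
BWWBBBB
BWWBBBB
BWWBBBB
BWWBBBG
BBBBBBG

Answer: 31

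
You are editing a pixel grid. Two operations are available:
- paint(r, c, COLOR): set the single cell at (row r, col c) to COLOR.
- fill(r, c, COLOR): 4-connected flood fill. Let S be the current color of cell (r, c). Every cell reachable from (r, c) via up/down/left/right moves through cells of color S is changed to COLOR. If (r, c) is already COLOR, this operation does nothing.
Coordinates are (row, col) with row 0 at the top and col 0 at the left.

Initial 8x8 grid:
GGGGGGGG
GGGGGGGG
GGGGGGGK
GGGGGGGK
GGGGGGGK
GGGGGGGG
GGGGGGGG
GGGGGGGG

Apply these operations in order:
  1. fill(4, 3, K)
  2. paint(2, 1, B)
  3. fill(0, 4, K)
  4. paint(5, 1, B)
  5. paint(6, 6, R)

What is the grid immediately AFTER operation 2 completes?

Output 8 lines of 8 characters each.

Answer: KKKKKKKK
KKKKKKKK
KBKKKKKK
KKKKKKKK
KKKKKKKK
KKKKKKKK
KKKKKKKK
KKKKKKKK

Derivation:
After op 1 fill(4,3,K) [61 cells changed]:
KKKKKKKK
KKKKKKKK
KKKKKKKK
KKKKKKKK
KKKKKKKK
KKKKKKKK
KKKKKKKK
KKKKKKKK
After op 2 paint(2,1,B):
KKKKKKKK
KKKKKKKK
KBKKKKKK
KKKKKKKK
KKKKKKKK
KKKKKKKK
KKKKKKKK
KKKKKKKK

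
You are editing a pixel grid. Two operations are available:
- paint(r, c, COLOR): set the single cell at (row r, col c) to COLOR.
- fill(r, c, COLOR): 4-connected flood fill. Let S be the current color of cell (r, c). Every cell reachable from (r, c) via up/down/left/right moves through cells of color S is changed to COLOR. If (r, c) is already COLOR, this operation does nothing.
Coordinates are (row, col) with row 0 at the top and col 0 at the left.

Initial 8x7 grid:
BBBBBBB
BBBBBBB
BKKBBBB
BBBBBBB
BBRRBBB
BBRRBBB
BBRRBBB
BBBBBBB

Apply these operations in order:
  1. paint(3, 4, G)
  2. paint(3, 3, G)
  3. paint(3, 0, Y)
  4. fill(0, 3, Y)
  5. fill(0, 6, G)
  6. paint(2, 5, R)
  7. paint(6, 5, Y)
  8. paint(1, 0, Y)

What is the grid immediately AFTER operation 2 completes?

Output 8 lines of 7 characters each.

After op 1 paint(3,4,G):
BBBBBBB
BBBBBBB
BKKBBBB
BBBBGBB
BBRRBBB
BBRRBBB
BBRRBBB
BBBBBBB
After op 2 paint(3,3,G):
BBBBBBB
BBBBBBB
BKKBBBB
BBBGGBB
BBRRBBB
BBRRBBB
BBRRBBB
BBBBBBB

Answer: BBBBBBB
BBBBBBB
BKKBBBB
BBBGGBB
BBRRBBB
BBRRBBB
BBRRBBB
BBBBBBB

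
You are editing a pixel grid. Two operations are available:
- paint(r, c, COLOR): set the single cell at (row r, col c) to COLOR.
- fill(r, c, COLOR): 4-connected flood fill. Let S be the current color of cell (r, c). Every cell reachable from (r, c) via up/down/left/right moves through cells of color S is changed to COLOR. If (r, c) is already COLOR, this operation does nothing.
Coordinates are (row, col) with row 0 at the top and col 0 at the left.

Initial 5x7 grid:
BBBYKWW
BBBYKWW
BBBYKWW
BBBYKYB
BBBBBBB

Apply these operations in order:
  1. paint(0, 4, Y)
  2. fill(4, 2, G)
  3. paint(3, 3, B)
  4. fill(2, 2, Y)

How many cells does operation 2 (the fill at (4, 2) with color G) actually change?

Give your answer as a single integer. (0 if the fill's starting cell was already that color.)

After op 1 paint(0,4,Y):
BBBYYWW
BBBYKWW
BBBYKWW
BBBYKYB
BBBBBBB
After op 2 fill(4,2,G) [20 cells changed]:
GGGYYWW
GGGYKWW
GGGYKWW
GGGYKYG
GGGGGGG

Answer: 20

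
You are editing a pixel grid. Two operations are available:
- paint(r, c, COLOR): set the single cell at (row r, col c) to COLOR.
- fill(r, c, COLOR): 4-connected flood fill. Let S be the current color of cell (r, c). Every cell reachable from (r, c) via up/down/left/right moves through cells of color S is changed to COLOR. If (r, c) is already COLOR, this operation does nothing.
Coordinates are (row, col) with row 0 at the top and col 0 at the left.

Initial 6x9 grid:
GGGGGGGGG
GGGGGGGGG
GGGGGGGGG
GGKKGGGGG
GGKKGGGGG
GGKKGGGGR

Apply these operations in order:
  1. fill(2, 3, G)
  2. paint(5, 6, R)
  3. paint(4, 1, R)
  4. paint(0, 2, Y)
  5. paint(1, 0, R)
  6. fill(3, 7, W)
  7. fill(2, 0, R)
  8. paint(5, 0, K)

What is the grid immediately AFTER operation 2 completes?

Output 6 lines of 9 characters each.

After op 1 fill(2,3,G) [0 cells changed]:
GGGGGGGGG
GGGGGGGGG
GGGGGGGGG
GGKKGGGGG
GGKKGGGGG
GGKKGGGGR
After op 2 paint(5,6,R):
GGGGGGGGG
GGGGGGGGG
GGGGGGGGG
GGKKGGGGG
GGKKGGGGG
GGKKGGRGR

Answer: GGGGGGGGG
GGGGGGGGG
GGGGGGGGG
GGKKGGGGG
GGKKGGGGG
GGKKGGRGR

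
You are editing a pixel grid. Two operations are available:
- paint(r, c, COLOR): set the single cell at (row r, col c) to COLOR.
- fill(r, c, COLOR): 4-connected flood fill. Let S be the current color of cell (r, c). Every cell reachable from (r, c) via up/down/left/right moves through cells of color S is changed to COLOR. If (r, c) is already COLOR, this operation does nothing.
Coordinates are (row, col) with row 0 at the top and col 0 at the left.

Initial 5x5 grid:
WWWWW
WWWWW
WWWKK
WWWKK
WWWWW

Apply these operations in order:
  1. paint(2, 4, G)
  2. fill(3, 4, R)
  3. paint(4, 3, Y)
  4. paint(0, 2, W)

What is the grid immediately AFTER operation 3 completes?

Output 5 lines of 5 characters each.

Answer: WWWWW
WWWWW
WWWRG
WWWRR
WWWYW

Derivation:
After op 1 paint(2,4,G):
WWWWW
WWWWW
WWWKG
WWWKK
WWWWW
After op 2 fill(3,4,R) [3 cells changed]:
WWWWW
WWWWW
WWWRG
WWWRR
WWWWW
After op 3 paint(4,3,Y):
WWWWW
WWWWW
WWWRG
WWWRR
WWWYW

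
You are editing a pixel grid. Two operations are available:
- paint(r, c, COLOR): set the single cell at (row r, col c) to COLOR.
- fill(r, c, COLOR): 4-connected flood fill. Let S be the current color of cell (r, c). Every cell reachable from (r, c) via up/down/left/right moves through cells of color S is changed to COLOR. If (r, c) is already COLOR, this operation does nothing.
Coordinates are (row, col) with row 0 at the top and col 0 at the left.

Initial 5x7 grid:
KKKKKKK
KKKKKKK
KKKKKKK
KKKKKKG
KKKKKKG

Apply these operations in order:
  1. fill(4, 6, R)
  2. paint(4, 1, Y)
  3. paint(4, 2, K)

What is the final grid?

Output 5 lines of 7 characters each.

After op 1 fill(4,6,R) [2 cells changed]:
KKKKKKK
KKKKKKK
KKKKKKK
KKKKKKR
KKKKKKR
After op 2 paint(4,1,Y):
KKKKKKK
KKKKKKK
KKKKKKK
KKKKKKR
KYKKKKR
After op 3 paint(4,2,K):
KKKKKKK
KKKKKKK
KKKKKKK
KKKKKKR
KYKKKKR

Answer: KKKKKKK
KKKKKKK
KKKKKKK
KKKKKKR
KYKKKKR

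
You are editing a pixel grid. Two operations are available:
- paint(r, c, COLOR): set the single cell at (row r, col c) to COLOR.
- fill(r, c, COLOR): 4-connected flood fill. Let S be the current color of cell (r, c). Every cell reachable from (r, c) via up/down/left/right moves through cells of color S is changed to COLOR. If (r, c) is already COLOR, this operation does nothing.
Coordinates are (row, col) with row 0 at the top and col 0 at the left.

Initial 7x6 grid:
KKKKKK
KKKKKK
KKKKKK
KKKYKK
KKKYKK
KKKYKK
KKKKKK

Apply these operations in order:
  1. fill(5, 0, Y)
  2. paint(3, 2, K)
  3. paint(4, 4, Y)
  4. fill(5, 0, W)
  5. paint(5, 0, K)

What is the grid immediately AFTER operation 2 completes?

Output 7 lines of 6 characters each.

After op 1 fill(5,0,Y) [39 cells changed]:
YYYYYY
YYYYYY
YYYYYY
YYYYYY
YYYYYY
YYYYYY
YYYYYY
After op 2 paint(3,2,K):
YYYYYY
YYYYYY
YYYYYY
YYKYYY
YYYYYY
YYYYYY
YYYYYY

Answer: YYYYYY
YYYYYY
YYYYYY
YYKYYY
YYYYYY
YYYYYY
YYYYYY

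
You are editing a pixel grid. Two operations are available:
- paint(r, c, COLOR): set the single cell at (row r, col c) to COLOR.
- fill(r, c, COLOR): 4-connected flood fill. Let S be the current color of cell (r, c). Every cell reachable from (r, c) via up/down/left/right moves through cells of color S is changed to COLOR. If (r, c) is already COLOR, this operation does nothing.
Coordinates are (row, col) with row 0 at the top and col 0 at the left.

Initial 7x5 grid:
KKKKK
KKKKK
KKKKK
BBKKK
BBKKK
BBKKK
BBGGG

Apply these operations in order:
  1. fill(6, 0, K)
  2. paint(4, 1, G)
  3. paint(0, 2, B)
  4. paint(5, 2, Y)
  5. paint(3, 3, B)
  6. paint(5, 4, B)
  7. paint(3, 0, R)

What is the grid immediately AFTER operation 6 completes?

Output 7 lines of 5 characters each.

Answer: KKBKK
KKKKK
KKKKK
KKKBK
KGKKK
KKYKB
KKGGG

Derivation:
After op 1 fill(6,0,K) [8 cells changed]:
KKKKK
KKKKK
KKKKK
KKKKK
KKKKK
KKKKK
KKGGG
After op 2 paint(4,1,G):
KKKKK
KKKKK
KKKKK
KKKKK
KGKKK
KKKKK
KKGGG
After op 3 paint(0,2,B):
KKBKK
KKKKK
KKKKK
KKKKK
KGKKK
KKKKK
KKGGG
After op 4 paint(5,2,Y):
KKBKK
KKKKK
KKKKK
KKKKK
KGKKK
KKYKK
KKGGG
After op 5 paint(3,3,B):
KKBKK
KKKKK
KKKKK
KKKBK
KGKKK
KKYKK
KKGGG
After op 6 paint(5,4,B):
KKBKK
KKKKK
KKKKK
KKKBK
KGKKK
KKYKB
KKGGG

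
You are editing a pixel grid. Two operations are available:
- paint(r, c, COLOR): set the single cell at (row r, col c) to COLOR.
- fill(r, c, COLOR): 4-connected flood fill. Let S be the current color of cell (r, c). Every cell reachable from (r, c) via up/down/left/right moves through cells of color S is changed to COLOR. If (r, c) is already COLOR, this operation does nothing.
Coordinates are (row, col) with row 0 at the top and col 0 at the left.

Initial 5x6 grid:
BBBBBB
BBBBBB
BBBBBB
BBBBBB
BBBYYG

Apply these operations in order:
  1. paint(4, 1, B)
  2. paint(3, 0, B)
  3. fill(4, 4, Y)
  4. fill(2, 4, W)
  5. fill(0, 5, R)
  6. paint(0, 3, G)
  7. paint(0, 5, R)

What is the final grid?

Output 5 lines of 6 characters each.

Answer: RRRGRR
RRRRRR
RRRRRR
RRRRRR
RRRYYG

Derivation:
After op 1 paint(4,1,B):
BBBBBB
BBBBBB
BBBBBB
BBBBBB
BBBYYG
After op 2 paint(3,0,B):
BBBBBB
BBBBBB
BBBBBB
BBBBBB
BBBYYG
After op 3 fill(4,4,Y) [0 cells changed]:
BBBBBB
BBBBBB
BBBBBB
BBBBBB
BBBYYG
After op 4 fill(2,4,W) [27 cells changed]:
WWWWWW
WWWWWW
WWWWWW
WWWWWW
WWWYYG
After op 5 fill(0,5,R) [27 cells changed]:
RRRRRR
RRRRRR
RRRRRR
RRRRRR
RRRYYG
After op 6 paint(0,3,G):
RRRGRR
RRRRRR
RRRRRR
RRRRRR
RRRYYG
After op 7 paint(0,5,R):
RRRGRR
RRRRRR
RRRRRR
RRRRRR
RRRYYG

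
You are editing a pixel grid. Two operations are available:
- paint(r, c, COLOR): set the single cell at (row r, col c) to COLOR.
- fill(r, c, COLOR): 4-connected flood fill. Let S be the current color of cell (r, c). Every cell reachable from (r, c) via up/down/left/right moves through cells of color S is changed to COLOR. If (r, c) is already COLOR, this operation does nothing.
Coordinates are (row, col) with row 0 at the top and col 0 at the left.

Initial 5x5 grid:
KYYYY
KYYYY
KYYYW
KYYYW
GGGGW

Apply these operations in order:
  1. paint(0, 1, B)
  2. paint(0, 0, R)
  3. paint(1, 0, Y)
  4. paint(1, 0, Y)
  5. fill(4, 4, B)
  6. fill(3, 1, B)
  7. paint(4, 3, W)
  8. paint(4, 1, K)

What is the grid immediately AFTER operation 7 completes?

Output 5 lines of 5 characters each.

After op 1 paint(0,1,B):
KBYYY
KYYYY
KYYYW
KYYYW
GGGGW
After op 2 paint(0,0,R):
RBYYY
KYYYY
KYYYW
KYYYW
GGGGW
After op 3 paint(1,0,Y):
RBYYY
YYYYY
KYYYW
KYYYW
GGGGW
After op 4 paint(1,0,Y):
RBYYY
YYYYY
KYYYW
KYYYW
GGGGW
After op 5 fill(4,4,B) [3 cells changed]:
RBYYY
YYYYY
KYYYB
KYYYB
GGGGB
After op 6 fill(3,1,B) [14 cells changed]:
RBBBB
BBBBB
KBBBB
KBBBB
GGGGB
After op 7 paint(4,3,W):
RBBBB
BBBBB
KBBBB
KBBBB
GGGWB

Answer: RBBBB
BBBBB
KBBBB
KBBBB
GGGWB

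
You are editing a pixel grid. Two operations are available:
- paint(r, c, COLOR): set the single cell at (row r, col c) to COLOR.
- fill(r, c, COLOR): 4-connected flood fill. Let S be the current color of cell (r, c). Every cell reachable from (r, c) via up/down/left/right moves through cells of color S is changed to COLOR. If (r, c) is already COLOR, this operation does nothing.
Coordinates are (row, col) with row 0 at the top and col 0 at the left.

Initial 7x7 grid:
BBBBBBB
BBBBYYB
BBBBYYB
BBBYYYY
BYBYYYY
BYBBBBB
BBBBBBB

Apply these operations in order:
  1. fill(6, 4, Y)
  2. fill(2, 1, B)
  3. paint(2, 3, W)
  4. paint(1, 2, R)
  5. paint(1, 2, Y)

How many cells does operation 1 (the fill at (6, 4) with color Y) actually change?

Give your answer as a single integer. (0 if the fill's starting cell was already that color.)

After op 1 fill(6,4,Y) [35 cells changed]:
YYYYYYY
YYYYYYY
YYYYYYY
YYYYYYY
YYYYYYY
YYYYYYY
YYYYYYY

Answer: 35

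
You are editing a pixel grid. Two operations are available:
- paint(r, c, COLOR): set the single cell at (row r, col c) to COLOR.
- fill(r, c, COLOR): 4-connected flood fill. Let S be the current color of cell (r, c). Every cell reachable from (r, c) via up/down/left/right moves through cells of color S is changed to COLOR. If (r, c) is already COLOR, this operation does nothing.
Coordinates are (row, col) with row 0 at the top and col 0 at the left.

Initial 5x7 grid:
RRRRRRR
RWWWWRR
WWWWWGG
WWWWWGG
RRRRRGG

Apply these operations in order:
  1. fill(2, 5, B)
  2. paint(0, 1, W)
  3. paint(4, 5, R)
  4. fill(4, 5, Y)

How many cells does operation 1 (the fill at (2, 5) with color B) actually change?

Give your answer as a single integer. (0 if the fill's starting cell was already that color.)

Answer: 6

Derivation:
After op 1 fill(2,5,B) [6 cells changed]:
RRRRRRR
RWWWWRR
WWWWWBB
WWWWWBB
RRRRRBB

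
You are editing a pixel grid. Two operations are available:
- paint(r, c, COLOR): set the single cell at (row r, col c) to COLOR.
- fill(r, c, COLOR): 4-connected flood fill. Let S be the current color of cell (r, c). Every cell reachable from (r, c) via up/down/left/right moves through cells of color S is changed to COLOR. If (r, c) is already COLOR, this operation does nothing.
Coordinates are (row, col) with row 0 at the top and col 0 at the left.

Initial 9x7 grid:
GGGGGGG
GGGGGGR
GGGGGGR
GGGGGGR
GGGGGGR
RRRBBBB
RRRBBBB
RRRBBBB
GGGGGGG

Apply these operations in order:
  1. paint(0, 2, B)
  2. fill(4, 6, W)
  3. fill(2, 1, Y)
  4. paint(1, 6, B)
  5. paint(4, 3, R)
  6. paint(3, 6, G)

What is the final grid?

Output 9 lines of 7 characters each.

Answer: YYBYYYY
YYYYYYB
YYYYYYW
YYYYYYG
YYYRYYW
RRRBBBB
RRRBBBB
RRRBBBB
GGGGGGG

Derivation:
After op 1 paint(0,2,B):
GGBGGGG
GGGGGGR
GGGGGGR
GGGGGGR
GGGGGGR
RRRBBBB
RRRBBBB
RRRBBBB
GGGGGGG
After op 2 fill(4,6,W) [4 cells changed]:
GGBGGGG
GGGGGGW
GGGGGGW
GGGGGGW
GGGGGGW
RRRBBBB
RRRBBBB
RRRBBBB
GGGGGGG
After op 3 fill(2,1,Y) [30 cells changed]:
YYBYYYY
YYYYYYW
YYYYYYW
YYYYYYW
YYYYYYW
RRRBBBB
RRRBBBB
RRRBBBB
GGGGGGG
After op 4 paint(1,6,B):
YYBYYYY
YYYYYYB
YYYYYYW
YYYYYYW
YYYYYYW
RRRBBBB
RRRBBBB
RRRBBBB
GGGGGGG
After op 5 paint(4,3,R):
YYBYYYY
YYYYYYB
YYYYYYW
YYYYYYW
YYYRYYW
RRRBBBB
RRRBBBB
RRRBBBB
GGGGGGG
After op 6 paint(3,6,G):
YYBYYYY
YYYYYYB
YYYYYYW
YYYYYYG
YYYRYYW
RRRBBBB
RRRBBBB
RRRBBBB
GGGGGGG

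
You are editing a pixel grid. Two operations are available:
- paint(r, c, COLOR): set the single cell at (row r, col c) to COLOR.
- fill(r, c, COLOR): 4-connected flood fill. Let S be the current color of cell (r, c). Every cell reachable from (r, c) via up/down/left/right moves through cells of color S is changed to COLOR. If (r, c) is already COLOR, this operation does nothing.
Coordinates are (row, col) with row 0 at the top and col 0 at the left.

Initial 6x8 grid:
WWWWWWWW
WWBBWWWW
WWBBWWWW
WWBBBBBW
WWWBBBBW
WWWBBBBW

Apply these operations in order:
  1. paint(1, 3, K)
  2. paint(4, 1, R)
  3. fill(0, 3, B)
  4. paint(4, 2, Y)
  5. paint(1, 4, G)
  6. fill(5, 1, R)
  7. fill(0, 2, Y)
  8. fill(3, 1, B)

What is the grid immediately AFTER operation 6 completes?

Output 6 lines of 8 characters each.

Answer: RRRRRRRR
RRRKGRRR
RRRRRRRR
RRRRRRRR
RRYRRRRR
RRRRRRRR

Derivation:
After op 1 paint(1,3,K):
WWWWWWWW
WWBKWWWW
WWBBWWWW
WWBBBBBW
WWWBBBBW
WWWBBBBW
After op 2 paint(4,1,R):
WWWWWWWW
WWBKWWWW
WWBBWWWW
WWBBBBBW
WRWBBBBW
WWWBBBBW
After op 3 fill(0,3,B) [30 cells changed]:
BBBBBBBB
BBBKBBBB
BBBBBBBB
BBBBBBBB
BRBBBBBB
BBBBBBBB
After op 4 paint(4,2,Y):
BBBBBBBB
BBBKBBBB
BBBBBBBB
BBBBBBBB
BRYBBBBB
BBBBBBBB
After op 5 paint(1,4,G):
BBBBBBBB
BBBKGBBB
BBBBBBBB
BBBBBBBB
BRYBBBBB
BBBBBBBB
After op 6 fill(5,1,R) [44 cells changed]:
RRRRRRRR
RRRKGRRR
RRRRRRRR
RRRRRRRR
RRYRRRRR
RRRRRRRR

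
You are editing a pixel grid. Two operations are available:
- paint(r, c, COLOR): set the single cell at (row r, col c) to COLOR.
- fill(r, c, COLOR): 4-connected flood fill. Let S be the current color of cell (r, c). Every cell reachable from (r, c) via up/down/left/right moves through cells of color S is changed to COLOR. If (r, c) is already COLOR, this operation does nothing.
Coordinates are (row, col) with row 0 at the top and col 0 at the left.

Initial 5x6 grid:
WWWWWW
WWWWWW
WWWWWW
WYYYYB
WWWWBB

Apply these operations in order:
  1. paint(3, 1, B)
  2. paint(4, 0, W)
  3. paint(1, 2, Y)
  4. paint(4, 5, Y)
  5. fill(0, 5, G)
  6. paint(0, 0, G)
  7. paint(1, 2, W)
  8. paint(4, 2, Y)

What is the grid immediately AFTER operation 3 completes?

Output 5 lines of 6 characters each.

After op 1 paint(3,1,B):
WWWWWW
WWWWWW
WWWWWW
WBYYYB
WWWWBB
After op 2 paint(4,0,W):
WWWWWW
WWWWWW
WWWWWW
WBYYYB
WWWWBB
After op 3 paint(1,2,Y):
WWWWWW
WWYWWW
WWWWWW
WBYYYB
WWWWBB

Answer: WWWWWW
WWYWWW
WWWWWW
WBYYYB
WWWWBB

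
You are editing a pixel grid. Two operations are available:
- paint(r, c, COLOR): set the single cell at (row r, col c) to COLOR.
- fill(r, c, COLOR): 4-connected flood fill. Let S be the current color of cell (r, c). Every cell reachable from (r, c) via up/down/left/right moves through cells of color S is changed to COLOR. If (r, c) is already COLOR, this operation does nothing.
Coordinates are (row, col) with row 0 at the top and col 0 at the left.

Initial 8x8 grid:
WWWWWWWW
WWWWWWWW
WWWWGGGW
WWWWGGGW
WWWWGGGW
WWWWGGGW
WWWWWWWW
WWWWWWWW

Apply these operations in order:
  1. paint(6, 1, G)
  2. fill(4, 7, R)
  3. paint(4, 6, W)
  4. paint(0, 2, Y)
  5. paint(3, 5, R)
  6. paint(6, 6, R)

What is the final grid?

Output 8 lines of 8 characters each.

After op 1 paint(6,1,G):
WWWWWWWW
WWWWWWWW
WWWWGGGW
WWWWGGGW
WWWWGGGW
WWWWGGGW
WGWWWWWW
WWWWWWWW
After op 2 fill(4,7,R) [51 cells changed]:
RRRRRRRR
RRRRRRRR
RRRRGGGR
RRRRGGGR
RRRRGGGR
RRRRGGGR
RGRRRRRR
RRRRRRRR
After op 3 paint(4,6,W):
RRRRRRRR
RRRRRRRR
RRRRGGGR
RRRRGGGR
RRRRGGWR
RRRRGGGR
RGRRRRRR
RRRRRRRR
After op 4 paint(0,2,Y):
RRYRRRRR
RRRRRRRR
RRRRGGGR
RRRRGGGR
RRRRGGWR
RRRRGGGR
RGRRRRRR
RRRRRRRR
After op 5 paint(3,5,R):
RRYRRRRR
RRRRRRRR
RRRRGGGR
RRRRGRGR
RRRRGGWR
RRRRGGGR
RGRRRRRR
RRRRRRRR
After op 6 paint(6,6,R):
RRYRRRRR
RRRRRRRR
RRRRGGGR
RRRRGRGR
RRRRGGWR
RRRRGGGR
RGRRRRRR
RRRRRRRR

Answer: RRYRRRRR
RRRRRRRR
RRRRGGGR
RRRRGRGR
RRRRGGWR
RRRRGGGR
RGRRRRRR
RRRRRRRR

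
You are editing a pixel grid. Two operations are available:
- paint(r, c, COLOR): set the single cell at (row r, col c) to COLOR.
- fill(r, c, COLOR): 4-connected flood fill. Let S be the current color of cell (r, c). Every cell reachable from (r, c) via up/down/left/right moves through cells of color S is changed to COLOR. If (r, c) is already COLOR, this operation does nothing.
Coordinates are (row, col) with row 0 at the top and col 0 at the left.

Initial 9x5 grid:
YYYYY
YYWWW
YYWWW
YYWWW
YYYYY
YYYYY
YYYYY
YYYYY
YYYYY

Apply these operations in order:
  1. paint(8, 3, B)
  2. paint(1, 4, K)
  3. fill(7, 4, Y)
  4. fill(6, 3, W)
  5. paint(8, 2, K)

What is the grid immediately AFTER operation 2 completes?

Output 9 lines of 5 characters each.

After op 1 paint(8,3,B):
YYYYY
YYWWW
YYWWW
YYWWW
YYYYY
YYYYY
YYYYY
YYYYY
YYYBY
After op 2 paint(1,4,K):
YYYYY
YYWWK
YYWWW
YYWWW
YYYYY
YYYYY
YYYYY
YYYYY
YYYBY

Answer: YYYYY
YYWWK
YYWWW
YYWWW
YYYYY
YYYYY
YYYYY
YYYYY
YYYBY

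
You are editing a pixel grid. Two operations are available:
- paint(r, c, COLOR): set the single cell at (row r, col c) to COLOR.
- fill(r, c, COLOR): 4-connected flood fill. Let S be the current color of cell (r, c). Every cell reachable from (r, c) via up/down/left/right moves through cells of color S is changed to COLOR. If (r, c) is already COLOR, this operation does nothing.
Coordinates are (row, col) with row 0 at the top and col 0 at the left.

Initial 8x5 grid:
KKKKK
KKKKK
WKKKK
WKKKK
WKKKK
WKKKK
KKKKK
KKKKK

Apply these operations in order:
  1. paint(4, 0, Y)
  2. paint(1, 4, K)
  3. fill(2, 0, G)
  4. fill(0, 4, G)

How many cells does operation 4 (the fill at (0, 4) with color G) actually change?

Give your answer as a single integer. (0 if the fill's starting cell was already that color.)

After op 1 paint(4,0,Y):
KKKKK
KKKKK
WKKKK
WKKKK
YKKKK
WKKKK
KKKKK
KKKKK
After op 2 paint(1,4,K):
KKKKK
KKKKK
WKKKK
WKKKK
YKKKK
WKKKK
KKKKK
KKKKK
After op 3 fill(2,0,G) [2 cells changed]:
KKKKK
KKKKK
GKKKK
GKKKK
YKKKK
WKKKK
KKKKK
KKKKK
After op 4 fill(0,4,G) [36 cells changed]:
GGGGG
GGGGG
GGGGG
GGGGG
YGGGG
WGGGG
GGGGG
GGGGG

Answer: 36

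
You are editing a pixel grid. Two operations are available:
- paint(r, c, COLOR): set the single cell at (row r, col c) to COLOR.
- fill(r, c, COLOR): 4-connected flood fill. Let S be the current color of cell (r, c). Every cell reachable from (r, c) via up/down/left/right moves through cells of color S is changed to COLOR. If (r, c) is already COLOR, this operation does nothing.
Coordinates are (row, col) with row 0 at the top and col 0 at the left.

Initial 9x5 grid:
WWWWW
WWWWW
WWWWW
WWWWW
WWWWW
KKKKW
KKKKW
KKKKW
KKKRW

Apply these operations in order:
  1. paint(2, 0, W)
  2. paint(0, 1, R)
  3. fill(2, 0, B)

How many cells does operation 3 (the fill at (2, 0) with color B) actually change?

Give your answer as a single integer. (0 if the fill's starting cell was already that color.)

Answer: 28

Derivation:
After op 1 paint(2,0,W):
WWWWW
WWWWW
WWWWW
WWWWW
WWWWW
KKKKW
KKKKW
KKKKW
KKKRW
After op 2 paint(0,1,R):
WRWWW
WWWWW
WWWWW
WWWWW
WWWWW
KKKKW
KKKKW
KKKKW
KKKRW
After op 3 fill(2,0,B) [28 cells changed]:
BRBBB
BBBBB
BBBBB
BBBBB
BBBBB
KKKKB
KKKKB
KKKKB
KKKRB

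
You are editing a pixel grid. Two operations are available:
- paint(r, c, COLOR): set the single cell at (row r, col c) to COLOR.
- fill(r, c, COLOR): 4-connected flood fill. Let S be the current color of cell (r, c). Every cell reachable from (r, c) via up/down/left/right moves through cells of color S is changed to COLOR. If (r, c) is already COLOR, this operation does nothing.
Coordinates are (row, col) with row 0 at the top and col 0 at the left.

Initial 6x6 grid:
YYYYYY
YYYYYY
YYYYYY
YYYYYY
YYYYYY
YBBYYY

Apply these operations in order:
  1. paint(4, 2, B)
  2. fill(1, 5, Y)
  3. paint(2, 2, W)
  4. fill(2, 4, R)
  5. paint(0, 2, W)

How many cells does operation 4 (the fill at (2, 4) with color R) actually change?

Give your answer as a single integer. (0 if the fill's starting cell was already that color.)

Answer: 32

Derivation:
After op 1 paint(4,2,B):
YYYYYY
YYYYYY
YYYYYY
YYYYYY
YYBYYY
YBBYYY
After op 2 fill(1,5,Y) [0 cells changed]:
YYYYYY
YYYYYY
YYYYYY
YYYYYY
YYBYYY
YBBYYY
After op 3 paint(2,2,W):
YYYYYY
YYYYYY
YYWYYY
YYYYYY
YYBYYY
YBBYYY
After op 4 fill(2,4,R) [32 cells changed]:
RRRRRR
RRRRRR
RRWRRR
RRRRRR
RRBRRR
RBBRRR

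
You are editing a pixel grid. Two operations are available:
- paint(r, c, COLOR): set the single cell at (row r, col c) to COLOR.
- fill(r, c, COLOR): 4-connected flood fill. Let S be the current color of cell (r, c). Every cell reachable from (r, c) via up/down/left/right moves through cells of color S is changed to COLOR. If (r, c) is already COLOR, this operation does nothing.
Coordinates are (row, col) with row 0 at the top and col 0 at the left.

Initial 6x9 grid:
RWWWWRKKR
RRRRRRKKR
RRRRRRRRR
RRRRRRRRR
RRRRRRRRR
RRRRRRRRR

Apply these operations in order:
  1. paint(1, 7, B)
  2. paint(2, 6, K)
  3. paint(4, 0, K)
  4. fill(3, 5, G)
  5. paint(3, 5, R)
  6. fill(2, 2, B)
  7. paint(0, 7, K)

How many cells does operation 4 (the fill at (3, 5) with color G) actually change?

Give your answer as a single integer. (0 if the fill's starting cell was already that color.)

After op 1 paint(1,7,B):
RWWWWRKKR
RRRRRRKBR
RRRRRRRRR
RRRRRRRRR
RRRRRRRRR
RRRRRRRRR
After op 2 paint(2,6,K):
RWWWWRKKR
RRRRRRKBR
RRRRRRKRR
RRRRRRRRR
RRRRRRRRR
RRRRRRRRR
After op 3 paint(4,0,K):
RWWWWRKKR
RRRRRRKBR
RRRRRRKRR
RRRRRRRRR
KRRRRRRRR
RRRRRRRRR
After op 4 fill(3,5,G) [44 cells changed]:
GWWWWGKKG
GGGGGGKBG
GGGGGGKGG
GGGGGGGGG
KGGGGGGGG
GGGGGGGGG

Answer: 44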